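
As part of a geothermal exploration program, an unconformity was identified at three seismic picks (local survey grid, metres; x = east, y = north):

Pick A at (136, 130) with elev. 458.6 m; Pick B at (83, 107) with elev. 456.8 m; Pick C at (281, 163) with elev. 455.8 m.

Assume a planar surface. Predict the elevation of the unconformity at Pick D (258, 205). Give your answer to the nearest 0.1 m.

Let the plane be z = a·x + b·y + c.
Pick B−Pick A: −53a − 23b = −1.8;  Pick C−Pick A: 145a + 33b = −2.8.
Solving gives a = −0.07806, b = 0.25813.
Then c = 458.6 − a·136 − b·130 = 435.66.
At (258, 205): z = −20.1 + 52.9 + 435.66 = 468.4 m.

468.4 m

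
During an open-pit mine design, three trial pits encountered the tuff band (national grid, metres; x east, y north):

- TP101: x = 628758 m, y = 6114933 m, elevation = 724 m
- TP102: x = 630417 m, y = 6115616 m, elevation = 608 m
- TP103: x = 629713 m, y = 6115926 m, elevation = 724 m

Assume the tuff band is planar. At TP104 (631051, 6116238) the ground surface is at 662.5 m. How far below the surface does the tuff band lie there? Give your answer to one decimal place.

58.6 m

Two edge vectors: TP101→TP102 = (1659, 683, -116), TP101→TP103 = (955, 993, 0).
Normal n = (TP101→TP102) × (TP101→TP103) = (115188, -110780, 995122).
So ∂z/∂x = −n_x/n_z = −0.115752641 and ∂z/∂y = −n_y/n_z = 0.111323034.
Intercept c from TP101: 724 + 72780.40 − 680732.89 = −607228.49.
At (631051, 6116238): z_contact = −73045.82 + 680878.17 − 607228.49 = 603.86 m.
Depth below ground = 662.5 − 603.86 = 58.6 m.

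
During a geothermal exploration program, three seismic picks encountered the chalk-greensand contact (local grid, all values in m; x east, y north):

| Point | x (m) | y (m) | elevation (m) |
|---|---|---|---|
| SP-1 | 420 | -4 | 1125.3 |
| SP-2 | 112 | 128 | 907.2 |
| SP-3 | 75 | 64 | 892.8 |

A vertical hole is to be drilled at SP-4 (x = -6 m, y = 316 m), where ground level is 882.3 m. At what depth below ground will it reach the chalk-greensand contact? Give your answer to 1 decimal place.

Two edge vectors: SP-1→SP-2 = (-308, 132, -218.1), SP-1→SP-3 = (-345, 68, -232.5).
Normal n = (SP-1→SP-2) × (SP-1→SP-3) = (-15859.2, 3634.5, 24596).
So ∂z/∂x = −n_x/n_z = 0.64479 and ∂z/∂y = −n_y/n_z = −0.14777.
Intercept c from SP-1: 1125.3 − 270.81 − 0.59 = 853.90.
At (-6, 316): z_contact = −3.87 − 46.69 + 853.90 = 803.33 m.
Depth below ground = 882.3 − 803.33 = 79.0 m.

79.0 m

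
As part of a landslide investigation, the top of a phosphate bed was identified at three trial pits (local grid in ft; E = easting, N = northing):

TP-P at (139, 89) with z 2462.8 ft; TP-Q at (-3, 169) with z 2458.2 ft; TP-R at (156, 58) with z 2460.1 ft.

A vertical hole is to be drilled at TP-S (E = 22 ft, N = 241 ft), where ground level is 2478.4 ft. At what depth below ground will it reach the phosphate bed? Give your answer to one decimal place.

6.3 ft

Two edge vectors: TP-P→TP-Q = (-142, 80, -4.6), TP-P→TP-R = (17, -31, -2.7).
Normal n = (TP-P→TP-Q) × (TP-P→TP-R) = (-358.6, -461.6, 3042).
So ∂z/∂E = −n_x/n_z = 0.11788 and ∂z/∂N = −n_y/n_z = 0.15174.
Intercept c from TP-P: 2462.8 − 16.39 − 13.51 = 2432.91.
At (22, 241): z_contact = 2.59 + 36.57 + 2432.91 = 2472.07 ft.
Depth below ground = 2478.4 − 2472.07 = 6.3 ft.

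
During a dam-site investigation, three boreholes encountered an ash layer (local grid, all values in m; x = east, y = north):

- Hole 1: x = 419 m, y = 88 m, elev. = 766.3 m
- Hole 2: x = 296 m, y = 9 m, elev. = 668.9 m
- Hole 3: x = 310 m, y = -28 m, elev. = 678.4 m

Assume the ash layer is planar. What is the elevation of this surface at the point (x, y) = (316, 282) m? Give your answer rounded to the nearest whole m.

694 m

Two edge vectors: Hole 1→Hole 2 = (-123, -79, -97.4), Hole 1→Hole 3 = (-109, -116, -87.9).
Normal n = (Hole 1→Hole 2) × (Hole 1→Hole 3) = (-4354.3, -195.1, 5657).
So ∂z/∂x = −n_x/n_z = 0.76972 and ∂z/∂y = −n_y/n_z = 0.03449.
Intercept c from Hole 1: 766.3 − 322.51 − 3.03 = 440.75.
At (316, 282): z = 243.2 + 9.7 + 440.75 = 693.7 m.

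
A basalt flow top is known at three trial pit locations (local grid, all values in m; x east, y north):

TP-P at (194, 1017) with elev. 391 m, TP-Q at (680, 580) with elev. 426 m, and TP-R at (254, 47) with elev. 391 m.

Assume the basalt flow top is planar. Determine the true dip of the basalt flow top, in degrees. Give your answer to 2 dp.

4.37°

Let the plane be z = a·x + b·y + c.
TP-Q−TP-P: 486a − 437b = 35;  TP-R−TP-P: 60a − 970b = 0.
Solving gives a = 0.07626, b = 0.00472.
Gradient magnitude |∇z| = √(a² + b²) = √(0.00582 + 0.00002) = 0.07640.
True dip = arctan(0.07640) = 4.37°, dipping toward W (azimuth ≈ 266°).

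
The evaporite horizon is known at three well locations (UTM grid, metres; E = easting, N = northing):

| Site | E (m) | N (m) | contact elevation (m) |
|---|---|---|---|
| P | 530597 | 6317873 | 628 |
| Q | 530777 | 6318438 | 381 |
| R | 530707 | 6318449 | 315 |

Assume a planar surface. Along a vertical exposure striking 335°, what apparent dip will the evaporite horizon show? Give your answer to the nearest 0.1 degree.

44.7°

Two edge vectors: P→Q = (180, 565, -247), P→R = (110, 576, -313).
Normal n = (P→Q) × (P→R) = (-34573, 29170, 41530).
So ∂z/∂E = −n_x/n_z = 0.83248 and ∂z/∂N = −n_y/n_z = −0.70238.
Unit vector along 335° is (sin 335°, cos 335°) = (-0.4226, 0.9063).
Slope in that direction = a·(-0.4226) + b·(0.9063) = −0.98840.
Apparent dip = arctan|0.98840| = 44.7° (true dip is 47.4°, so apparent ≤ true as expected).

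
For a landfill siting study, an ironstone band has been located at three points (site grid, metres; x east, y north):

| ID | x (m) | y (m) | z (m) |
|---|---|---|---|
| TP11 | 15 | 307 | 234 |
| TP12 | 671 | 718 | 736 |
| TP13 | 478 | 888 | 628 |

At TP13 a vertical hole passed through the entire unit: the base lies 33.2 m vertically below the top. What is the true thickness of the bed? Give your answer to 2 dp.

Let the plane be z = a·x + b·y + c.
TP12−TP11: 656a + 411b = 502;  TP13−TP11: 463a + 581b = 394.
Solving gives a = 0.67976, b = 0.13644.
|∇z| = √(a²+b²) = 0.69332, so dip δ = arctan(0.69332) = 34.73°.
True thickness = vertical thickness × cos δ = 33.2 × cos 34.73° = 27.28 m.

27.28 m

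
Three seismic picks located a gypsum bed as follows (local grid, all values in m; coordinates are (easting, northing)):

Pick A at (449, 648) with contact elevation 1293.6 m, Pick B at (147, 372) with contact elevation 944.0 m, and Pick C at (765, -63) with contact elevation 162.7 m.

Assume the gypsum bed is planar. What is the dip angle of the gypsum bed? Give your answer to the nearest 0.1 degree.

Two edge vectors: Pick A→Pick B = (-302, -276, -349.6), Pick A→Pick C = (316, -711, -1130.9).
Normal n = (Pick A→Pick B) × (Pick A→Pick C) = (63562.8, -452005.4, 301938).
So ∂z/∂E = −n_x/n_z = −0.21052 and ∂z/∂N = −n_y/n_z = 1.49701.
Gradient magnitude |∇z| = √(a² + b²) = √(0.04432 + 2.24105) = 1.51174.
True dip = arctan(1.51174) = 56.5°, dipping toward S (azimuth ≈ 172°).

56.5°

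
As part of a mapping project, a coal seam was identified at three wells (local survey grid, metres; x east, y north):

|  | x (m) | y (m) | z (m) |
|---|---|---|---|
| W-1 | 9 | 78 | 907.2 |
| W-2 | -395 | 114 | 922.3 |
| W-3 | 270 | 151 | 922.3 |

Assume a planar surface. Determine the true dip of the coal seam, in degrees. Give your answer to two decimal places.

Two edge vectors: W-1→W-2 = (-404, 36, 15.1), W-1→W-3 = (261, 73, 15.1).
Normal n = (W-1→W-2) × (W-1→W-3) = (-558.7, 10041.5, -38888).
So ∂z/∂x = −n_x/n_z = −0.01437 and ∂z/∂y = −n_y/n_z = 0.25822.
Gradient magnitude |∇z| = √(a² + b²) = √(0.00021 + 0.06668) = 0.25862.
True dip = arctan(0.25862) = 14.50°, dipping toward S (azimuth ≈ 177°).

14.50°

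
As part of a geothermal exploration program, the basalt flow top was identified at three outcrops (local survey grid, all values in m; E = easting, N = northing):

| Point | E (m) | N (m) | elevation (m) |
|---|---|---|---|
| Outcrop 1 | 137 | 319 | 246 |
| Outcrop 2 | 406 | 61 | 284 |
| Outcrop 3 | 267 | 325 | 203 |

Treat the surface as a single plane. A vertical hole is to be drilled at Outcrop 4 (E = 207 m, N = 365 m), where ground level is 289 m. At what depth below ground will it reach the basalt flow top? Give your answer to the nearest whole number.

Two edge vectors: Outcrop 1→Outcrop 2 = (269, -258, 38), Outcrop 1→Outcrop 3 = (130, 6, -43).
Normal n = (Outcrop 1→Outcrop 2) × (Outcrop 1→Outcrop 3) = (10866, 16507, 35154).
So ∂z/∂E = −n_x/n_z = −0.30910 and ∂z/∂N = −n_y/n_z = −0.46956.
Intercept c from Outcrop 1: 246 + 42.35 + 149.79 = 438.14.
At (207, 365): z_contact = −64.0 − 171.4 + 438.14 = 202.8 m.
Depth below ground = 289 − 202.8 = 86 m.

86 m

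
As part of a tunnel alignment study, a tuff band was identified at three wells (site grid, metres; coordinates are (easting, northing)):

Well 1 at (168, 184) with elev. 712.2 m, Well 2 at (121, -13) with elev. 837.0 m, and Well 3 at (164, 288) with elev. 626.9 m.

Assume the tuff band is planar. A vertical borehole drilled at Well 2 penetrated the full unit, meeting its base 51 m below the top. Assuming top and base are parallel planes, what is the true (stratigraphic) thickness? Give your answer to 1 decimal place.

35.3 m

Two edge vectors: Well 1→Well 2 = (-47, -197, 124.8), Well 1→Well 3 = (-4, 104, -85.3).
Normal n = (Well 1→Well 2) × (Well 1→Well 3) = (3824.9, -4508.3, -5676).
So ∂z/∂E = −n_x/n_z = 0.67387 and ∂z/∂N = −n_y/n_z = −0.79427.
|∇z| = √(a²+b²) = 1.04162, so dip δ = arctan(1.04162) = 46.17°.
True thickness = vertical thickness × cos δ = 51 × cos 46.17° = 35.3 m.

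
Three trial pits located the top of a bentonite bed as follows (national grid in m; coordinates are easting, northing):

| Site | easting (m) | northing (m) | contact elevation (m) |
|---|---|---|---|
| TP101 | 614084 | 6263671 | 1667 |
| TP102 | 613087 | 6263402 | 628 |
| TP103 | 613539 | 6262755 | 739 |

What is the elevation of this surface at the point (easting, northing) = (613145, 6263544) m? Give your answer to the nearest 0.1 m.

747.6 m

Let the plane be z = a·easting + b·northing + c.
TP102−TP101: −997a − 269b = −1039;  TP103−TP101: −545a − 916b = −928.
Solving gives a = 0.915795666, b = 0.468222011.
Then c = 1667 − a·614084 − b·6263671 = −3493497.10.
At (613145, 6263544): z = 561515.5 + 2932729.2 − 3493497.10 = 747.6 m.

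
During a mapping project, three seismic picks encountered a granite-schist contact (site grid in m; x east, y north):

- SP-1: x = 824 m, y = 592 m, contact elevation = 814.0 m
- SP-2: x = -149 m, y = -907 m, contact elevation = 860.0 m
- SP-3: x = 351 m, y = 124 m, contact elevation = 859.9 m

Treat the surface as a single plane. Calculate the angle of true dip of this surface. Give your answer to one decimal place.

Two edge vectors: SP-1→SP-2 = (-973, -1499, 46), SP-1→SP-3 = (-473, -468, 45.9).
Normal n = (SP-1→SP-2) × (SP-1→SP-3) = (-47276.1, 22902.7, -253663).
So ∂z/∂x = −n_x/n_z = −0.18637 and ∂z/∂y = −n_y/n_z = 0.09029.
Gradient magnitude |∇z| = √(a² + b²) = √(0.03474 + 0.00815) = 0.20709.
True dip = arctan(0.20709) = 11.7°, dipping toward ESE (azimuth ≈ 116°).

11.7°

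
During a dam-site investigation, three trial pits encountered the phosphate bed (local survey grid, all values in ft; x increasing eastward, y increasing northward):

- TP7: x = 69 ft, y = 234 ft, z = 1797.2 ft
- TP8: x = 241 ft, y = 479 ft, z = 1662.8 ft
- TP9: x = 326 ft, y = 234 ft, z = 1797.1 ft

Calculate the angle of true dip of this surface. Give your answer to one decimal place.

28.7°

Two edge vectors: TP7→TP8 = (172, 245, -134.4), TP7→TP9 = (257, 0, -0.1).
Normal n = (TP7→TP8) × (TP7→TP9) = (-24.5, -34523.6, -62965).
So ∂z/∂x = −n_x/n_z = −0.00039 and ∂z/∂y = −n_y/n_z = −0.54830.
Gradient magnitude |∇z| = √(a² + b²) = √(0.00000 + 0.30063) = 0.54830.
True dip = arctan(0.54830) = 28.7°, dipping toward N (azimuth ≈ 000°).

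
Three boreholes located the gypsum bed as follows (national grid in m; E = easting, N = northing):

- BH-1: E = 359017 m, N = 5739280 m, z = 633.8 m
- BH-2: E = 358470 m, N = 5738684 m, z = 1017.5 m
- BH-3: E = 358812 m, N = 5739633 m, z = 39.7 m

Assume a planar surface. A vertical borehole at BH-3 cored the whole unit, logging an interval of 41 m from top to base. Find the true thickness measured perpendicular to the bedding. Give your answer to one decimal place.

Let the plane be z = a·E + b·N + c.
BH-2−BH-1: −547a − 596b = 383.7;  BH-3−BH-1: −205a + 353b = −594.1.
Solving gives a = 0.69349, b = −1.28027.
|∇z| = √(a²+b²) = 1.45603, so dip δ = arctan(1.45603) = 55.52°.
True thickness = vertical thickness × cos δ = 41 × cos 55.52° = 23.2 m.

23.2 m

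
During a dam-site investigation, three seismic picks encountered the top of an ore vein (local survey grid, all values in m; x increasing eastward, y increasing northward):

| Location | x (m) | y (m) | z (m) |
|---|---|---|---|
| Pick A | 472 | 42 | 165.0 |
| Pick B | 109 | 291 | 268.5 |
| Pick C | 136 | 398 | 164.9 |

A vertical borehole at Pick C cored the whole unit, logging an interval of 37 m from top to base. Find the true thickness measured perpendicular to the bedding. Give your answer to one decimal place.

24.7 m

Two edge vectors: Pick A→Pick B = (-363, 249, 103.5), Pick A→Pick C = (-336, 356, -0.1).
Normal n = (Pick A→Pick B) × (Pick A→Pick C) = (-36870.9, -34812.3, -45564).
So ∂z/∂x = −n_x/n_z = −0.80921 and ∂z/∂y = −n_y/n_z = −0.76403.
|∇z| = √(a²+b²) = 1.11291, so dip δ = arctan(1.11291) = 48.06°.
True thickness = vertical thickness × cos δ = 37 × cos 48.06° = 24.7 m.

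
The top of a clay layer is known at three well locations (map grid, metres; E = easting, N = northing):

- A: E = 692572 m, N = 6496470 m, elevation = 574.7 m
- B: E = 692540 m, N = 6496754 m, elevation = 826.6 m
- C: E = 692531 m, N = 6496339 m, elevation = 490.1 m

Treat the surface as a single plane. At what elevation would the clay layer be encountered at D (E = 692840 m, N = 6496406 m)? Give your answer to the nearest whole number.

Two edge vectors: A→B = (-32, 284, 251.9), A→C = (-41, -131, -84.6).
Normal n = (A→B) × (A→C) = (8972.5, -13035.1, 15836).
So ∂z/∂E = −n_x/n_z = −0.56658879 and ∂z/∂N = −n_y/n_z = 0.82313084.
Intercept c from A: 574.7 + 392403.53 − 5347444.82 = −4954466.59.
At (692840, 6496406): z = −392555.4 + 5347392.1 − 4954466.59 = 370.2 m.

370 m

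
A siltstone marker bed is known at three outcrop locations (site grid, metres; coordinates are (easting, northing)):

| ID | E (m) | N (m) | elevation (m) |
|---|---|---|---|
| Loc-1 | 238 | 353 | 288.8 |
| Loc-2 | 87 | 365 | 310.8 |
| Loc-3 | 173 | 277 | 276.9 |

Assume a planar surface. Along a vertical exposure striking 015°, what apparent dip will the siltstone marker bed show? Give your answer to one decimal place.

Two edge vectors: Loc-1→Loc-2 = (-151, 12, 22), Loc-1→Loc-3 = (-65, -76, -11.9).
Normal n = (Loc-1→Loc-2) × (Loc-1→Loc-3) = (1529.2, -3226.9, 12256).
So ∂z/∂E = −n_x/n_z = −0.12477 and ∂z/∂N = −n_y/n_z = 0.26329.
Unit vector along 015° is (sin 15°, cos 15°) = (0.2588, 0.9659).
Slope in that direction = a·(0.2588) + b·(0.9659) = 0.22203.
Apparent dip = arctan|0.22203| = 12.5° (true dip is 16.2°, so apparent ≤ true as expected).

12.5°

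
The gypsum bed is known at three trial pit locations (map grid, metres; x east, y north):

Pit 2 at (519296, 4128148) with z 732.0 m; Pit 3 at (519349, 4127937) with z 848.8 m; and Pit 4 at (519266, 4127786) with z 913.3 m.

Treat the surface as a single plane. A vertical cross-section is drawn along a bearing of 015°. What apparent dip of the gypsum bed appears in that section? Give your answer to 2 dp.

Two edge vectors: Pit 2→Pit 3 = (53, -211, 116.8), Pit 2→Pit 4 = (-30, -362, 181.3).
Normal n = (Pit 2→Pit 3) × (Pit 2→Pit 4) = (4027.3, -13112.9, -25516).
So ∂z/∂x = −n_x/n_z = 0.15783 and ∂z/∂y = −n_y/n_z = −0.51391.
Unit vector along 015° is (sin 15°, cos 15°) = (0.2588, 0.9659).
Slope in that direction = a·(0.2588) + b·(0.9659) = −0.45555.
Apparent dip = arctan|0.45555| = 24.49° (true dip is 28.3°, so apparent ≤ true as expected).

24.49°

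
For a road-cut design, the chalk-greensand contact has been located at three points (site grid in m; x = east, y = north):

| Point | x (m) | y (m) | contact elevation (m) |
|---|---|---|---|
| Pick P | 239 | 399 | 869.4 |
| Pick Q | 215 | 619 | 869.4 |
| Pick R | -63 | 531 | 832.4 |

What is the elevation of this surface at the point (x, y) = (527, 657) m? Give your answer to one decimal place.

Two edge vectors: Pick P→Pick Q = (-24, 220, 0), Pick P→Pick R = (-302, 132, -37).
Normal n = (Pick P→Pick Q) × (Pick P→Pick R) = (-8140, -888, 63272).
So ∂z/∂x = −n_x/n_z = 0.12865 and ∂z/∂y = −n_y/n_z = 0.01403.
Intercept c from Pick P: 869.4 − 30.75 − 5.60 = 833.05.
At (527, 657): z = 67.8 + 9.2 + 833.05 = 910.1 m.

910.1 m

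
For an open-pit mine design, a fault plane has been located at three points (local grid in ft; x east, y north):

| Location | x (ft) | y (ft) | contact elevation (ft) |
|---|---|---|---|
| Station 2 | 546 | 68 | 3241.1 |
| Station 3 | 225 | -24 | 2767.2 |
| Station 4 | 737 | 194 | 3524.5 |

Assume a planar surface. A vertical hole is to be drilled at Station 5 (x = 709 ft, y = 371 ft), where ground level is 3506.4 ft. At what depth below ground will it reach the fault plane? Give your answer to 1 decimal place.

Let the plane be z = a·x + b·y + c.
Station 3−Station 2: −321a − 92b = −473.9;  Station 4−Station 2: 191a + 126b = 283.4.
Solving gives a = 1.47060, b = 0.01996.
Then c = 3241.1 − a·546 − b·68 = 2436.79.
At (709, 371): z_contact = 1042.66 + 7.40 + 2436.79 = 3486.86 ft.
Depth below ground = 3506.4 − 3486.86 = 19.5 ft.

19.5 ft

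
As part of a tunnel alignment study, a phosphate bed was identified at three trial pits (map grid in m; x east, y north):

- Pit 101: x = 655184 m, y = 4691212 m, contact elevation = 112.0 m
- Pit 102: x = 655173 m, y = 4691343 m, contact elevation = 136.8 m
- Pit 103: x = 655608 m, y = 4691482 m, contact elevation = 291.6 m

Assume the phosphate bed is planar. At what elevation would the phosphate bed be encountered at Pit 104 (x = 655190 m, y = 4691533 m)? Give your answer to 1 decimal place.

182.2 m

Two edge vectors: Pit 101→Pit 102 = (-11, 131, 24.8), Pit 101→Pit 103 = (424, 270, 179.6).
Normal n = (Pit 101→Pit 102) × (Pit 101→Pit 103) = (16831.6, 12490.8, -58514).
So ∂z/∂x = −n_x/n_z = 0.287650819 and ∂z/∂y = −n_y/n_z = 0.213466863.
Intercept c from Pit 101: 112 − 188464.21 − 1001418.31 = −1189770.52.
At (655190, 4691533): z = 188465.9 + 1001486.8 − 1189770.52 = 182.2 m.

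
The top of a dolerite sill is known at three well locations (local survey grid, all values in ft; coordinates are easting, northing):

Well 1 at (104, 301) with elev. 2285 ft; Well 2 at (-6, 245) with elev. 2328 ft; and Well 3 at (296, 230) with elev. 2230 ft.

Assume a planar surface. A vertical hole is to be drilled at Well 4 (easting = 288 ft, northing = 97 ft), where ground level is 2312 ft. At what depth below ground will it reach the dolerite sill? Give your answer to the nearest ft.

Let the plane be z = a·easting + b·northing + c.
Well 2−Well 1: −110a − 56b = 43;  Well 3−Well 1: 192a − 71b = −55.
Solving gives a = −0.33041, b = −0.11884.
Then c = 2285 − a·104 − b·301 = 2355.13.
At (288, 97): z_contact = −95.2 − 11.5 + 2355.13 = 2248.4 ft.
Depth below ground = 2312 − 2248.4 = 64 ft.

64 ft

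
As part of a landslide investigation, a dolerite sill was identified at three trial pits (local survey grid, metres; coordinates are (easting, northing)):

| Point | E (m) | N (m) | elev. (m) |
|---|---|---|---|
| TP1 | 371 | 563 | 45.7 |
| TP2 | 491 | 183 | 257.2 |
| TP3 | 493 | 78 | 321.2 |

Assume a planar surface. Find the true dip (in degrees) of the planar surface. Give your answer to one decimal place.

32.6°

Two edge vectors: TP1→TP2 = (120, -380, 211.5), TP1→TP3 = (122, -485, 275.5).
Normal n = (TP1→TP2) × (TP1→TP3) = (-2112.5, -7257, -11840).
So ∂z/∂E = −n_x/n_z = −0.17842 and ∂z/∂N = −n_y/n_z = −0.61292.
Gradient magnitude |∇z| = √(a² + b²) = √(0.03183 + 0.37567) = 0.63836.
True dip = arctan(0.63836) = 32.6°, dipping toward NNE (azimuth ≈ 016°).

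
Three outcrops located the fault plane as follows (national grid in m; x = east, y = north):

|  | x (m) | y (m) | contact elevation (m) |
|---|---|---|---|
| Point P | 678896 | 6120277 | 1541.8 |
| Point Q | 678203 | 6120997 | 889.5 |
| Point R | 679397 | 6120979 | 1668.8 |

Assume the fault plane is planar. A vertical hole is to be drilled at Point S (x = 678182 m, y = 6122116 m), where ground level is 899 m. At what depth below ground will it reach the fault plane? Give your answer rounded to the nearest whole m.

339 m

Two edge vectors: Point P→Point Q = (-693, 720, -652.3), Point P→Point R = (501, 702, 127).
Normal n = (Point P→Point Q) × (Point P→Point R) = (549354.6, -238791.3, -847206).
So ∂z/∂x = −n_x/n_z = 0.64843096 and ∂z/∂y = −n_y/n_z = −0.28185742.
Intercept c from Point P: 1541.8 − 440217.19 + 1725045.50 = 1286370.12.
At (678182, 6122116): z_contact = 439754.2 − 1725563.8 + 1286370.12 = 560.5 m.
Depth below ground = 899 − 560.5 = 339 m.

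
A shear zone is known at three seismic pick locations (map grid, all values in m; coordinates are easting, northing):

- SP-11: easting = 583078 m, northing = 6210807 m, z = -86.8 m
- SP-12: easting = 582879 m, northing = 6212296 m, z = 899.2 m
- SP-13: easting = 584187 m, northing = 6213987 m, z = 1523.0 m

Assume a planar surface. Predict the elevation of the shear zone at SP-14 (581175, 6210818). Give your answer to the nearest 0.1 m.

535.3 m

Let the plane be z = a·easting + b·northing + c.
SP-12−SP-11: −199a + 1489b = 986;  SP-13−SP-11: 1109a + 3180b = 1609.8.
Solving gives a = −0.323313782, b = 0.618979555.
Then c = -86.8 − a·583078 − b·6210807 = −3655932.20.
At (581175, 6210818): z = −187901.9 + 3844369.4 − 3655932.20 = 535.3 m.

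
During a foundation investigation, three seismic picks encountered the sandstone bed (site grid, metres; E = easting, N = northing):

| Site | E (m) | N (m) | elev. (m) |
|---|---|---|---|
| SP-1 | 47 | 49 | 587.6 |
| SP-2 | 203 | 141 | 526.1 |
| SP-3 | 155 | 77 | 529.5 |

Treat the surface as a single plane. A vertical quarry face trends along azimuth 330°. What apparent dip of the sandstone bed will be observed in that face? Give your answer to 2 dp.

35.07°

Let the plane be z = a·E + b·N + c.
SP-2−SP-1: 156a + 92b = −61.5;  SP-3−SP-1: 108a + 28b = −58.1.
Solving gives a = −0.65072, b = 0.43491.
Unit vector along 330° is (sin 330°, cos 330°) = (-0.5000, 0.8660).
Slope in that direction = a·(-0.5000) + b·(0.8660) = 0.70201.
Apparent dip = arctan|0.70201| = 35.07° (true dip is 38.0°, so apparent ≤ true as expected).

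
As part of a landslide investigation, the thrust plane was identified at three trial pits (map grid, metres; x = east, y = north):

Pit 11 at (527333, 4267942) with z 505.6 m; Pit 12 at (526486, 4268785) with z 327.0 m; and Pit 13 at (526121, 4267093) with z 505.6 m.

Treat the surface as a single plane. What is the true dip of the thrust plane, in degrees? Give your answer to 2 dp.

Let the plane be z = a·x + b·y + c.
Pit 12−Pit 11: −847a + 843b = −178.6;  Pit 13−Pit 11: −1212a − 849b = 0.
Solving gives a = 0.08710, b = −0.12435.
Gradient magnitude |∇z| = √(a² + b²) = √(0.00759 + 0.01546) = 0.15182.
True dip = arctan(0.15182) = 8.63°, dipping toward NW (azimuth ≈ 325°).

8.63°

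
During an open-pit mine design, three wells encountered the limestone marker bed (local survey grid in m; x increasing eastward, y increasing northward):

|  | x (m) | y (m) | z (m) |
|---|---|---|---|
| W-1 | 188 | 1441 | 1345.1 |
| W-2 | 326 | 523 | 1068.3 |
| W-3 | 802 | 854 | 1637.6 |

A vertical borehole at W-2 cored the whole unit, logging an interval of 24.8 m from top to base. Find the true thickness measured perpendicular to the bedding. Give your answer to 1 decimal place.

17.6 m

Let the plane be z = a·x + b·y + c.
W-2−W-1: 138a − 918b = −276.8;  W-3−W-1: 614a − 587b = 292.5.
Solving gives a = 0.89299, b = 0.43576.
|∇z| = √(a²+b²) = 0.99364, so dip δ = arctan(0.99364) = 44.82°.
True thickness = vertical thickness × cos δ = 24.8 × cos 44.82° = 17.6 m.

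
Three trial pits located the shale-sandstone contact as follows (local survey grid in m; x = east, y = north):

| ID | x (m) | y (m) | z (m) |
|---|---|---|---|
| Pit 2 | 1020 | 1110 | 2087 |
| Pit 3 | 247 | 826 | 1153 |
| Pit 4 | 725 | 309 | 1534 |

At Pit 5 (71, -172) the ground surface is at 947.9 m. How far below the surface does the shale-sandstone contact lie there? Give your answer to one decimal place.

272.4 m

Two edge vectors: Pit 2→Pit 3 = (-773, -284, -934), Pit 2→Pit 4 = (-295, -801, -553).
Normal n = (Pit 2→Pit 3) × (Pit 2→Pit 4) = (-591082, -151939, 535393).
So ∂z/∂x = −n_x/n_z = 1.104015 and ∂z/∂y = −n_y/n_z = 0.283790.
Intercept c from Pit 2: 2087 − 1126.10 − 315.01 = 645.90.
At (71, -172): z_contact = 78.39 − 48.81 + 645.90 = 675.47 m.
Depth below ground = 947.9 − 675.47 = 272.4 m.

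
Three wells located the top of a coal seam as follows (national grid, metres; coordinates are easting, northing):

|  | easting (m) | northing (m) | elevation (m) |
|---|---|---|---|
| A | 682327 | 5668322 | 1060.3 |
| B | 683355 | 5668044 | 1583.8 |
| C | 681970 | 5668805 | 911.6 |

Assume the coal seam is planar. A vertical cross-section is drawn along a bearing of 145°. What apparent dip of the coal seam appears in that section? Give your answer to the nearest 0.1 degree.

13.2°

Let the plane be z = a·easting + b·northing + c.
B−A: 1028a − 278b = 523.5;  C−A: −357a + 483b = −148.7.
Solving gives a = 0.53240, b = 0.08565.
Unit vector along 145° is (sin 145°, cos 145°) = (0.5736, -0.8192).
Slope in that direction = a·(0.5736) + b·(-0.8192) = 0.23522.
Apparent dip = arctan|0.23522| = 13.2° (true dip is 28.3°, so apparent ≤ true as expected).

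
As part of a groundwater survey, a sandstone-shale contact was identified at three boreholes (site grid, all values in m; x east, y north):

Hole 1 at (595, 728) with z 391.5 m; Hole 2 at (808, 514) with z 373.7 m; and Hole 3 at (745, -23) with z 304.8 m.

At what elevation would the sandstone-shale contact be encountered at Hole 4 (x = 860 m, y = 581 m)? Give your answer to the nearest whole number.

384 m

Two edge vectors: Hole 1→Hole 2 = (213, -214, -17.8), Hole 1→Hole 3 = (150, -751, -86.7).
Normal n = (Hole 1→Hole 2) × (Hole 1→Hole 3) = (5186, 15797.1, -127863).
So ∂z/∂x = −n_x/n_z = 0.04056 and ∂z/∂y = −n_y/n_z = 0.12355.
Intercept c from Hole 1: 391.5 − 24.13 − 89.94 = 277.43.
At (860, 581): z = 34.9 + 71.8 + 277.43 = 384.1 m.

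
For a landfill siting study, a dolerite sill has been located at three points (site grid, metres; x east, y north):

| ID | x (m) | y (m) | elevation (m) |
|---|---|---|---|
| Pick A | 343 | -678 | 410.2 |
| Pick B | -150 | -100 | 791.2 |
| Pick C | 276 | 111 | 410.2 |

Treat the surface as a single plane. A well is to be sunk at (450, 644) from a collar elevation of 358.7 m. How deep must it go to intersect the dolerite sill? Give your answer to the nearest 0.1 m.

Let the plane be z = a·x + b·y + c.
Pick B−Pick A: −493a + 578b = 381;  Pick C−Pick A: −67a + 789b = 0.
Solving gives a = −0.85827, b = −0.07288.
Then c = 410.2 − a·343 − b·-678 = 655.17.
At (450, 644): z_contact = −386.22 − 46.94 + 655.17 = 222.02 m.
Depth below ground = 358.7 − 222.02 = 136.7 m.

136.7 m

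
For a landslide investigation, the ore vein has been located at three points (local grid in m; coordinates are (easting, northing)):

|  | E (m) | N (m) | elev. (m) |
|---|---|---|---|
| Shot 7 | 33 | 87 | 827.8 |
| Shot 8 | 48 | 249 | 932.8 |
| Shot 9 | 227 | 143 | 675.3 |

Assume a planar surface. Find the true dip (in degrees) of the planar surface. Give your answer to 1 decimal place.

51.2°

Two edge vectors: Shot 7→Shot 8 = (15, 162, 105), Shot 7→Shot 9 = (194, 56, -152.5).
Normal n = (Shot 7→Shot 8) × (Shot 7→Shot 9) = (-30585, 22657.5, -30588).
So ∂z/∂E = −n_x/n_z = −0.99990 and ∂z/∂N = −n_y/n_z = 0.74073.
Gradient magnitude |∇z| = √(a² + b²) = √(0.99980 + 0.54868) = 1.24438.
True dip = arctan(1.24438) = 51.2°, dipping toward SE (azimuth ≈ 127°).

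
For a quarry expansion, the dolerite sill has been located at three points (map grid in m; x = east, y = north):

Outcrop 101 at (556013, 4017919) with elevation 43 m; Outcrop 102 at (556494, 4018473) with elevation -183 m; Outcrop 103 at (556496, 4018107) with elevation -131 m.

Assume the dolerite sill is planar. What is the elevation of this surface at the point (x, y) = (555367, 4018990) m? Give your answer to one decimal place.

Two edge vectors: Outcrop 101→Outcrop 102 = (481, 554, -226), Outcrop 101→Outcrop 103 = (483, 188, -174).
Normal n = (Outcrop 101→Outcrop 102) × (Outcrop 101→Outcrop 103) = (-53908, -25464, -177154).
So ∂z/∂x = −n_x/n_z = −0.304300213 and ∂z/∂y = −n_y/n_z = −0.143739345.
Intercept c from Outcrop 101: 43 + 169194.87 + 577533.05 = 746770.92.
At (555367, 4018990): z = −168998.3 − 577687.0 + 746770.92 = 85.6 m.

85.6 m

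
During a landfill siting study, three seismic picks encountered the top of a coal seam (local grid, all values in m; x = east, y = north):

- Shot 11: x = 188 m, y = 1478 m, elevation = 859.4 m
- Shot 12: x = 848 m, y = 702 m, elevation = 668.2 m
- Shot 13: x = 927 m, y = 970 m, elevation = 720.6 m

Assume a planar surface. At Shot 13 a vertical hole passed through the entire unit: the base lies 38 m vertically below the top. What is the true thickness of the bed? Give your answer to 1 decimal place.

37.2 m

Let the plane be z = a·x + b·y + c.
Shot 12−Shot 11: 660a − 776b = −191.2;  Shot 13−Shot 11: 739a − 508b = −138.8.
Solving gives a = −0.04442, b = 0.20862.
|∇z| = √(a²+b²) = 0.21329, so dip δ = arctan(0.21329) = 12.04°.
True thickness = vertical thickness × cos δ = 38 × cos 12.04° = 37.2 m.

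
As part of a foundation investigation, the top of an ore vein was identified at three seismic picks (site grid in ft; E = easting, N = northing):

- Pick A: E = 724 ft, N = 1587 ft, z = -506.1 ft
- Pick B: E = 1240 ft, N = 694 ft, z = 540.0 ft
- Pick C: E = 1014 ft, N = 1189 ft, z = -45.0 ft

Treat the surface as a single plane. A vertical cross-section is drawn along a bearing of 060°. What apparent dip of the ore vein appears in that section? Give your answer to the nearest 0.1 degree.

Let the plane be z = a·E + b·N + c.
Pick B−Pick A: 516a − 893b = 1046.1;  Pick C−Pick A: 290a − 398b = 461.1.
Solving gives a = −0.08555, b = −1.22088.
Unit vector along 060° is (sin 60°, cos 60°) = (0.8660, 0.5000).
Slope in that direction = a·(0.8660) + b·(0.5000) = −0.68452.
Apparent dip = arctan|0.68452| = 34.4° (true dip is 50.7°, so apparent ≤ true as expected).

34.4°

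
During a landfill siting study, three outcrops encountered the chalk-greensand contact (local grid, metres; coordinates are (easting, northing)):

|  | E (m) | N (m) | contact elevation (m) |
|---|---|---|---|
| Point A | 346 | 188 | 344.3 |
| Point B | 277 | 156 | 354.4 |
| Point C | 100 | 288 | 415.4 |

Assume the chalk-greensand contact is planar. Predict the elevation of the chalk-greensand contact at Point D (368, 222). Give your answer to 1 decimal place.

Let the plane be z = a·E + b·N + c.
Point B−Point A: −69a − 32b = 10.1;  Point C−Point A: −246a + 100b = 71.1.
Solving gives a = −0.22239, b = 0.16391.
Then c = 344.3 − a·346 − b·188 = 390.43.
At (368, 222): z = −81.8 + 36.4 + 390.43 = 345.0 m.

345.0 m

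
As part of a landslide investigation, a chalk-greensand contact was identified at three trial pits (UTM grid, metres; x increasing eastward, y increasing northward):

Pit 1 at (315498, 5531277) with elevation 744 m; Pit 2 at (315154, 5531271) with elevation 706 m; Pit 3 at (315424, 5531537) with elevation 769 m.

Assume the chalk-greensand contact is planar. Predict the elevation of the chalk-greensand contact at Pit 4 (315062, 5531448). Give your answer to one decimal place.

718.5 m

Two edge vectors: Pit 1→Pit 2 = (-344, -6, -38), Pit 1→Pit 3 = (-74, 260, 25).
Normal n = (Pit 1→Pit 2) × (Pit 1→Pit 3) = (9730, 11412, -89884).
So ∂z/∂x = −n_x/n_z = 0.108250634 and ∂z/∂y = −n_y/n_z = 0.126963642.
Intercept c from Pit 1: 744 − 34152.86 − 702271.07 = −735679.93.
At (315062, 5531448): z = 34105.7 + 702292.8 − 735679.93 = 718.5 m.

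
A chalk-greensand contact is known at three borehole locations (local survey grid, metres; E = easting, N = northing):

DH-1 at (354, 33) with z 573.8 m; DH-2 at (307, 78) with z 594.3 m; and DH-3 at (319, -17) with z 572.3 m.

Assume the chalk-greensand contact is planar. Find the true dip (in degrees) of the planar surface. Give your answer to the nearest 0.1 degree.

Let the plane be z = a·E + b·N + c.
DH-2−DH-1: −47a + 45b = 20.5;  DH-3−DH-1: −35a − 50b = −1.5.
Solving gives a = −0.24395, b = 0.20076.
Gradient magnitude |∇z| = √(a² + b²) = √(0.05951 + 0.04031) = 0.31594.
True dip = arctan(0.31594) = 17.5°, dipping toward SE (azimuth ≈ 129°).

17.5°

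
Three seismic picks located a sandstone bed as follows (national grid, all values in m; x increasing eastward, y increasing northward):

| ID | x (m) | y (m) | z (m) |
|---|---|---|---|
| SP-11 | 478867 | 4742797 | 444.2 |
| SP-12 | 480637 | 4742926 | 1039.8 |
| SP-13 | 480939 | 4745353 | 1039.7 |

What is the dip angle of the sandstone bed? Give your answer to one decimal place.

Let the plane be z = a·x + b·y + c.
SP-12−SP-11: 1770a + 129b = 595.6;  SP-13−SP-11: 2072a + 2556b = 595.5.
Solving gives a = 0.33958, b = −0.04230.
Gradient magnitude |∇z| = √(a² + b²) = √(0.11531 + 0.00179) = 0.34220.
True dip = arctan(0.34220) = 18.9°, dipping toward W (azimuth ≈ 277°).

18.9°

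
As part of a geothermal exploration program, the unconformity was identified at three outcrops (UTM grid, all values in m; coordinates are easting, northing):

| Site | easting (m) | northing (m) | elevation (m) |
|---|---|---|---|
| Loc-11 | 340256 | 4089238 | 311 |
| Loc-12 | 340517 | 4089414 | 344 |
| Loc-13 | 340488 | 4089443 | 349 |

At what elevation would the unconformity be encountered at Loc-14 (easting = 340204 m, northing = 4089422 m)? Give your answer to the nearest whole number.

344 m

Let the plane be z = a·easting + b·northing + c.
Loc-12−Loc-11: 261a + 176b = 33;  Loc-13−Loc-11: 232a + 205b = 38.
Solving gives a = 0.00607591, b = 0.17848970.
Then c = 311 − a·340256 − b·4089238 = −731643.24.
At (340204, 4089422): z = 2067.0 + 729919.7 − 731643.24 = 343.5 m.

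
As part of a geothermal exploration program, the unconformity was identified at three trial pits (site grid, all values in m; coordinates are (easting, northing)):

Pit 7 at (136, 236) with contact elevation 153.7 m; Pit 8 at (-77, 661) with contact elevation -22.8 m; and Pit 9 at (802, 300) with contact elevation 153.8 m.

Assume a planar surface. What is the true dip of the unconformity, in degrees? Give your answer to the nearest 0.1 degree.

Let the plane be z = a·E + b·N + c.
Pit 8−Pit 7: −213a + 425b = −176.5;  Pit 9−Pit 7: 666a + 64b = 0.1.
Solving gives a = 0.03822, b = −0.39614.
Gradient magnitude |∇z| = √(a² + b²) = √(0.00146 + 0.15693) = 0.39798.
True dip = arctan(0.39798) = 21.7°, dipping toward N (azimuth ≈ 354°).

21.7°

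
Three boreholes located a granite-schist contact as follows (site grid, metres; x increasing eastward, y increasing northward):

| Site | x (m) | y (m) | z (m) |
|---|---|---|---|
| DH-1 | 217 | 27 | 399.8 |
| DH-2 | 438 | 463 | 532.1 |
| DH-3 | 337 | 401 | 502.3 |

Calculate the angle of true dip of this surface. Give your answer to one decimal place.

15.3°

Let the plane be z = a·x + b·y + c.
DH-2−DH-1: 221a + 436b = 132.3;  DH-3−DH-1: 120a + 374b = 102.5.
Solving gives a = 0.15792, b = 0.22340.
Gradient magnitude |∇z| = √(a² + b²) = √(0.02494 + 0.04991) = 0.27357.
True dip = arctan(0.27357) = 15.3°, dipping toward SW (azimuth ≈ 215°).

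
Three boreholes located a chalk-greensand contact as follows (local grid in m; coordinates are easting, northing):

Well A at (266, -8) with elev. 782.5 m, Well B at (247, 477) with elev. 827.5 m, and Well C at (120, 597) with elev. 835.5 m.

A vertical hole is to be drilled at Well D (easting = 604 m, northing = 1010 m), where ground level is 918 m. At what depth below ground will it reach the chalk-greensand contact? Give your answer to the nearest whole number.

31 m

Let the plane be z = a·easting + b·northing + c.
Well B−Well A: −19a + 485b = 45;  Well C−Well A: −146a + 605b = 53.
Solving gives a = 0.02563, b = 0.09379.
Then c = 782.5 − a·266 − b·-8 = 776.43.
At (604, 1010): z_contact = 15.5 + 94.7 + 776.43 = 886.6 m.
Depth below ground = 918 − 886.6 = 31 m.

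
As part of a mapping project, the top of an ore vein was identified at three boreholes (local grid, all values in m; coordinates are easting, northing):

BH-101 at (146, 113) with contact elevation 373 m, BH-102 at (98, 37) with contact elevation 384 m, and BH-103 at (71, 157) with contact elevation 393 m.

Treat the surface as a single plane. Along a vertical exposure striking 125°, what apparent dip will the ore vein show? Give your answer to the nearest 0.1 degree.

Two edge vectors: BH-101→BH-102 = (-48, -76, 11), BH-101→BH-103 = (-75, 44, 20).
Normal n = (BH-101→BH-102) × (BH-101→BH-103) = (-2004, 135, -7812).
So ∂z/∂easting = −n_x/n_z = −0.25653 and ∂z/∂northing = −n_y/n_z = 0.01728.
Unit vector along 125° is (sin 125°, cos 125°) = (0.8192, -0.5736).
Slope in that direction = a·(0.8192) + b·(-0.5736) = −0.22005.
Apparent dip = arctan|0.22005| = 12.4° (true dip is 14.4°, so apparent ≤ true as expected).

12.4°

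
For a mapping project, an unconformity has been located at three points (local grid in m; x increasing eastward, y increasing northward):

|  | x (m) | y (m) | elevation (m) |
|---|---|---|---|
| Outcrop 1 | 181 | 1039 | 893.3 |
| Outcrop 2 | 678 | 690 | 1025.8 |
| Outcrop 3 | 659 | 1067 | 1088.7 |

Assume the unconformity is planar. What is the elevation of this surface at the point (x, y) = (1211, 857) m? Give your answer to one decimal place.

Two edge vectors: Outcrop 1→Outcrop 2 = (497, -349, 132.5), Outcrop 1→Outcrop 3 = (478, 28, 195.4).
Normal n = (Outcrop 1→Outcrop 2) × (Outcrop 1→Outcrop 3) = (-71904.6, -33778.8, 180738).
So ∂z/∂x = −n_x/n_z = 0.397839 and ∂z/∂y = −n_y/n_z = 0.186894.
Intercept c from Outcrop 1: 893.3 − 72.01 − 194.18 = 627.11.
At (1211, 857): z = 481.8 + 160.2 + 627.11 = 1269.1 m.

1269.1 m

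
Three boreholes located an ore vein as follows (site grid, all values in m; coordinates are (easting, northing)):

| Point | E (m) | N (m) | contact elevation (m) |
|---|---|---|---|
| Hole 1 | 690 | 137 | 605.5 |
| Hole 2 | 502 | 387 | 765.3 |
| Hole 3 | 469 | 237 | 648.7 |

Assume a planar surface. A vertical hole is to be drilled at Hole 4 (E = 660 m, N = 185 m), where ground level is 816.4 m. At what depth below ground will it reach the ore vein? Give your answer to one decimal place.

Let the plane be z = a·E + b·N + c.
Hole 2−Hole 1: −188a + 250b = 159.8;  Hole 3−Hole 1: −221a + 100b = 43.2.
Solving gives a = 0.14211, b = 0.74607.
Then c = 605.5 − a·690 − b·137 = 405.23.
At (660, 185): z_contact = 93.79 + 138.02 + 405.23 = 637.05 m.
Depth below ground = 816.4 − 637.05 = 179.4 m.

179.4 m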